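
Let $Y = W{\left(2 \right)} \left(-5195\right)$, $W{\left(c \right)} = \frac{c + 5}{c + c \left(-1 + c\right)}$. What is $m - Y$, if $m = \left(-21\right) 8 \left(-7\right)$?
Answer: $\frac{41069}{4} \approx 10267.0$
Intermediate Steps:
$m = 1176$ ($m = \left(-168\right) \left(-7\right) = 1176$)
$W{\left(c \right)} = \frac{5 + c}{c + c \left(-1 + c\right)}$
$Y = - \frac{36365}{4}$ ($Y = \frac{5 + 2}{4} \left(-5195\right) = \frac{1}{4} \cdot 7 \left(-5195\right) = \frac{7}{4} \left(-5195\right) = - \frac{36365}{4} \approx -9091.3$)
$m - Y = 1176 - - \frac{36365}{4} = 1176 + \frac{36365}{4} = \frac{41069}{4}$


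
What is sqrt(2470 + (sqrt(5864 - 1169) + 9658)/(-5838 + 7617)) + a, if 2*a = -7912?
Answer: -3956 + sqrt(7834338852 + 1779*sqrt(4695))/1779 ≈ -3906.2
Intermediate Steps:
a = -3956 (a = (1/2)*(-7912) = -3956)
sqrt(2470 + (sqrt(5864 - 1169) + 9658)/(-5838 + 7617)) + a = sqrt(2470 + (sqrt(5864 - 1169) + 9658)/(-5838 + 7617)) - 3956 = sqrt(2470 + (sqrt(4695) + 9658)/1779) - 3956 = sqrt(2470 + (9658 + sqrt(4695))*(1/1779)) - 3956 = sqrt(2470 + (9658/1779 + sqrt(4695)/1779)) - 3956 = sqrt(4403788/1779 + sqrt(4695)/1779) - 3956 = -3956 + sqrt(4403788/1779 + sqrt(4695)/1779)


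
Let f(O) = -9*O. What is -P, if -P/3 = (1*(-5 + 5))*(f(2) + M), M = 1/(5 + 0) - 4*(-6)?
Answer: 0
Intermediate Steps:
M = 121/5 (M = 1/5 + 24 = 121/5 ≈ 24.200)
P = 0 (P = -3*1*(-5 + 5)*(-9*2 + 121/5) = -3*1*0*(-18 + 121/5) = -0*31/5 = -3*0 = 0)
-P = -1*0 = 0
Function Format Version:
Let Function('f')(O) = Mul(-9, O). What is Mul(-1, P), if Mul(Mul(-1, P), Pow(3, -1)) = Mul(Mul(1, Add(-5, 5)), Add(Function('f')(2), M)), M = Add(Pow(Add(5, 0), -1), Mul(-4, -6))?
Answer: 0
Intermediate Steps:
M = Rational(121, 5) (M = Add(Pow(5, -1), 24) = Add(Rational(1, 5), 24) = Rational(121, 5) ≈ 24.200)
P = 0 (P = Mul(-3, Mul(Mul(1, Add(-5, 5)), Add(Mul(-9, 2), Rational(121, 5)))) = Mul(-3, Mul(Mul(1, 0), Add(-18, Rational(121, 5)))) = Mul(-3, Mul(0, Rational(31, 5))) = Mul(-3, 0) = 0)
Mul(-1, P) = Mul(-1, 0) = 0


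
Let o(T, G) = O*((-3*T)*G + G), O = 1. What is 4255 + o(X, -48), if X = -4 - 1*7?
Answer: 2623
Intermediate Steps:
X = -11 (X = -4 - 7 = -11)
o(T, G) = G - 3*G*T (o(T, G) = 1*((-3*T)*G + G) = 1*(-3*G*T + G) = 1*(G - 3*G*T) = G - 3*G*T)
4255 + o(X, -48) = 4255 - 48*(1 - 3*(-11)) = 4255 - 48*(1 + 33) = 4255 - 48*34 = 4255 - 1632 = 2623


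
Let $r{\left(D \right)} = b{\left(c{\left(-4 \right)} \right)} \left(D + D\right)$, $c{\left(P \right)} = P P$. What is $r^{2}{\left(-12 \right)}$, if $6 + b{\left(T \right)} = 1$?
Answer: $14400$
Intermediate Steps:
$c{\left(P \right)} = P^{2}$
$b{\left(T \right)} = -5$ ($b{\left(T \right)} = -6 + 1 = -5$)
$r{\left(D \right)} = - 10 D$ ($r{\left(D \right)} = - 5 \left(D + D\right) = - 5 \cdot 2 D = - 10 D$)
$r^{2}{\left(-12 \right)} = \left(\left(-10\right) \left(-12\right)\right)^{2} = 120^{2} = 14400$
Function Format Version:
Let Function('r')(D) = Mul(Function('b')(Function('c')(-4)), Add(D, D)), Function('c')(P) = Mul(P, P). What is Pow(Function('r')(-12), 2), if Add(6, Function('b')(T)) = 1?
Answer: 14400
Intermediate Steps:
Function('c')(P) = Pow(P, 2)
Function('b')(T) = -5 (Function('b')(T) = Add(-6, 1) = -5)
Function('r')(D) = Mul(-10, D) (Function('r')(D) = Mul(-5, Add(D, D)) = Mul(-5, Mul(2, D)) = Mul(-10, D))
Pow(Function('r')(-12), 2) = Pow(Mul(-10, -12), 2) = Pow(120, 2) = 14400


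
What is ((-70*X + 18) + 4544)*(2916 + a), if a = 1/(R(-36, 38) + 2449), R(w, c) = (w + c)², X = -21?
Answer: 43146588368/2453 ≈ 1.7589e+7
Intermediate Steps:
R(w, c) = (c + w)²
a = 1/2453 (a = 1/((38 - 36)² + 2449) = 1/(2² + 2449) = 1/(4 + 2449) = 1/2453 ≈ 0.00040766)
((-70*X + 18) + 4544)*(2916 + a) = ((-70*(-21) + 18) + 4544)*(2916 + 1/2453) = ((1470 + 18) + 4544)*(7152949/2453) = (1488 + 4544)*(7152949/2453) = 6032*(7152949/2453) = 43146588368/2453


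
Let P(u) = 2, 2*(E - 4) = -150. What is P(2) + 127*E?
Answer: -9015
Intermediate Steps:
E = -71 (E = 4 + (½)*(-150) = 4 - 75 = -71)
P(2) + 127*E = 2 + 127*(-71) = 2 - 9017 = -9015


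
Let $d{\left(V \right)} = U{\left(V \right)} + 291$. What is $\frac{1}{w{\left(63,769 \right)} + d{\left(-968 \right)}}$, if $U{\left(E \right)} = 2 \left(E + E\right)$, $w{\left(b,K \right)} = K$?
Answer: $- \frac{1}{2812} \approx -0.00035562$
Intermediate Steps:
$U{\left(E \right)} = 4 E$ ($U{\left(E \right)} = 2 \cdot 2 E = 4 E$)
$d{\left(V \right)} = 291 + 4 V$ ($d{\left(V \right)} = 4 V + 291 = 291 + 4 V$)
$\frac{1}{w{\left(63,769 \right)} + d{\left(-968 \right)}} = \frac{1}{769 + \left(291 + 4 \left(-968\right)\right)} = \frac{1}{769 + \left(291 - 3872\right)} = \frac{1}{769 - 3581} = \frac{1}{-2812} = - \frac{1}{2812}$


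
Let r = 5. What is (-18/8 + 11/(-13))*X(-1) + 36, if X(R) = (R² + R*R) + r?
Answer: 745/52 ≈ 14.327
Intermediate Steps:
X(R) = 5 + 2*R² (X(R) = (R² + R*R) + 5 = (R² + R²) + 5 = 2*R² + 5 = 5 + 2*R²)
(-18/8 + 11/(-13))*X(-1) + 36 = (-18/8 + 11/(-13))*(5 + 2*(-1)²) + 36 = (-18*⅛ + 11*(-1/13))*(5 + 2*1) + 36 = (-9/4 - 11/13)*(5 + 2) + 36 = -161/52*7 + 36 = -1127/52 + 36 = 745/52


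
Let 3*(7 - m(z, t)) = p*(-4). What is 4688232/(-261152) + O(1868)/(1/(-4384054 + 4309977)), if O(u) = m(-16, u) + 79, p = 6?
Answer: -227308527301/32644 ≈ -6.9633e+6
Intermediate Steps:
m(z, t) = 15 (m(z, t) = 7 - 2*(-4) = 7 - ⅓*(-24) = 7 + 8 = 15)
O(u) = 94 (O(u) = 15 + 79 = 94)
4688232/(-261152) + O(1868)/(1/(-4384054 + 4309977)) = 4688232/(-261152) + 94/(1/(-4384054 + 4309977)) = 4688232*(-1/261152) + 94/(1/(-74077)) = -586029/32644 + 94/(-1/74077) = -586029/32644 + 94*(-74077) = -586029/32644 - 6963238 = -227308527301/32644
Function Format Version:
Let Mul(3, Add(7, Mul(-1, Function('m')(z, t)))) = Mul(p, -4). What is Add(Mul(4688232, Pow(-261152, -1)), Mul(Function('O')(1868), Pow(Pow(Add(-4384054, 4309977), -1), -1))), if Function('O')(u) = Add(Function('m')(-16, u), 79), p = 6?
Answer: Rational(-227308527301, 32644) ≈ -6.9633e+6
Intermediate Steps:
Function('m')(z, t) = 15 (Function('m')(z, t) = Add(7, Mul(Rational(-1, 3), Mul(6, -4))) = Add(7, Mul(Rational(-1, 3), -24)) = Add(7, 8) = 15)
Function('O')(u) = 94 (Function('O')(u) = Add(15, 79) = 94)
Add(Mul(4688232, Pow(-261152, -1)), Mul(Function('O')(1868), Pow(Pow(Add(-4384054, 4309977), -1), -1))) = Add(Mul(4688232, Pow(-261152, -1)), Mul(94, Pow(Pow(Add(-4384054, 4309977), -1), -1))) = Add(Mul(4688232, Rational(-1, 261152)), Mul(94, Pow(Pow(-74077, -1), -1))) = Add(Rational(-586029, 32644), Mul(94, Pow(Rational(-1, 74077), -1))) = Add(Rational(-586029, 32644), Mul(94, -74077)) = Add(Rational(-586029, 32644), -6963238) = Rational(-227308527301, 32644)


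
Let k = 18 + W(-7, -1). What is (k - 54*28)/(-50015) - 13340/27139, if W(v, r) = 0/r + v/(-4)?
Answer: -51159341/110804660 ≈ -0.46171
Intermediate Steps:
W(v, r) = -v/4 (W(v, r) = 0 + v*(-¼) = 0 - v/4 = -v/4)
k = 79/4 (k = 18 - ¼*(-7) = 18 + 7/4 = 79/4 ≈ 19.750)
(k - 54*28)/(-50015) - 13340/27139 = (79/4 - 54*28)/(-50015) - 13340/27139 = (79/4 - 1512)*(-1/50015) - 13340*1/27139 = -5969/4*(-1/50015) - 13340/27139 = 5969/200060 - 13340/27139 = -51159341/110804660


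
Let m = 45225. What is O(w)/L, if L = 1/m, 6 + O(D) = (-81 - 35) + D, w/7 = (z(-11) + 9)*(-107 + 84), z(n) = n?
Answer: 9045000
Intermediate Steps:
w = 322 (w = 7*((-11 + 9)*(-107 + 84)) = 7*(-2*(-23)) = 7*46 = 322)
O(D) = -122 + D (O(D) = -6 + ((-81 - 35) + D) = -6 + (-116 + D) = -122 + D)
L = 1/45225 ≈ 2.2112e-5
O(w)/L = (-122 + 322)/(1/45225) = 200*45225 = 9045000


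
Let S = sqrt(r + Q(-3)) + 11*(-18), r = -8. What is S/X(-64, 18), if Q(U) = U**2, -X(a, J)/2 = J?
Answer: 197/36 ≈ 5.4722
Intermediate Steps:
X(a, J) = -2*J
S = -197 (S = sqrt(-8 + (-3)**2) + 11*(-18) = sqrt(-8 + 9) - 198 = sqrt(1) - 198 = 1 - 198 = -197)
S/X(-64, 18) = -197/((-2*18)) = -197/(-36) = -197*(-1/36) = 197/36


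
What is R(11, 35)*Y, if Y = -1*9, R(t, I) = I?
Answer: -315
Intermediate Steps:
Y = -9
R(11, 35)*Y = 35*(-9) = -315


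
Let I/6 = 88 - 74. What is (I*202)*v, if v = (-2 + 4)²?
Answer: 67872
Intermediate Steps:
I = 84 (I = 6*(88 - 74) = 6*14 = 84)
v = 4 (v = 2² = 4)
(I*202)*v = (84*202)*4 = 16968*4 = 67872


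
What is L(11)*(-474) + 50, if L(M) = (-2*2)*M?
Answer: 20906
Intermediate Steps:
L(M) = -4*M
L(11)*(-474) + 50 = -4*11*(-474) + 50 = -44*(-474) + 50 = 20856 + 50 = 20906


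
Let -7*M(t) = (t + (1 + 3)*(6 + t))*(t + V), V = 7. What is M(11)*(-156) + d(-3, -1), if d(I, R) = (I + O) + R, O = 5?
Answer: 221839/7 ≈ 31691.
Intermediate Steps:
d(I, R) = 5 + I + R (d(I, R) = (I + 5) + R = (5 + I) + R = 5 + I + R)
M(t) = -(7 + t)*(24 + 5*t)/7 (M(t) = -(t + (1 + 3)*(6 + t))*(t + 7)/7 = -(t + 4*(6 + t))*(7 + t)/7 = -(t + (24 + 4*t))*(7 + t)/7 = -(24 + 5*t)*(7 + t)/7 = -(7 + t)*(24 + 5*t)/7)
M(11)*(-156) + d(-3, -1) = (-24 - 59/7*11 - 5/7*11**2)*(-156) + (5 - 3 - 1) = (-24 - 649/7 - 5/7*121)*(-156) + 1 = (-24 - 649/7 - 605/7)*(-156) + 1 = -1422/7*(-156) + 1 = 221832/7 + 1 = 221839/7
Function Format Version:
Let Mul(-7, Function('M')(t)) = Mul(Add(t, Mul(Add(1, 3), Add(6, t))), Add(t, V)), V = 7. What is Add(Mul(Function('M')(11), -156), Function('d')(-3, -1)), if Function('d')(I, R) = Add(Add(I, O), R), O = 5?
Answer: Rational(221839, 7) ≈ 31691.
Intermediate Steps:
Function('d')(I, R) = Add(5, I, R) (Function('d')(I, R) = Add(Add(I, 5), R) = Add(Add(5, I), R) = Add(5, I, R))
Function('M')(t) = Mul(Rational(-1, 7), Add(7, t), Add(24, Mul(5, t))) (Function('M')(t) = Mul(Rational(-1, 7), Mul(Add(t, Mul(Add(1, 3), Add(6, t))), Add(t, 7))) = Mul(Rational(-1, 7), Mul(Add(t, Mul(4, Add(6, t))), Add(7, t))) = Mul(Rational(-1, 7), Mul(Add(t, Add(24, Mul(4, t))), Add(7, t))) = Mul(Rational(-1, 7), Mul(Add(24, Mul(5, t)), Add(7, t))) = Mul(Rational(-1, 7), Mul(Add(7, t), Add(24, Mul(5, t)))) = Mul(Rational(-1, 7), Add(7, t), Add(24, Mul(5, t))))
Add(Mul(Function('M')(11), -156), Function('d')(-3, -1)) = Add(Mul(Add(-24, Mul(Rational(-59, 7), 11), Mul(Rational(-5, 7), Pow(11, 2))), -156), Add(5, -3, -1)) = Add(Mul(Add(-24, Rational(-649, 7), Mul(Rational(-5, 7), 121)), -156), 1) = Add(Mul(Add(-24, Rational(-649, 7), Rational(-605, 7)), -156), 1) = Add(Mul(Rational(-1422, 7), -156), 1) = Add(Rational(221832, 7), 1) = Rational(221839, 7)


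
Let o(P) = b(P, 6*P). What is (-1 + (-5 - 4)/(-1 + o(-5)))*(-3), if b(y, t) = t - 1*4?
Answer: 78/35 ≈ 2.2286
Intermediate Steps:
b(y, t) = -4 + t (b(y, t) = t - 4 = -4 + t)
o(P) = -4 + 6*P
(-1 + (-5 - 4)/(-1 + o(-5)))*(-3) = (-1 + (-5 - 4)/(-1 + (-4 + 6*(-5))))*(-3) = (-1 - 9/(-1 + (-4 - 30)))*(-3) = (-1 - 9/(-1 - 34))*(-3) = (-1 - 9/(-35))*(-3) = (-1 - 9*(-1/35))*(-3) = (-1 + 9/35)*(-3) = -26/35*(-3) = 78/35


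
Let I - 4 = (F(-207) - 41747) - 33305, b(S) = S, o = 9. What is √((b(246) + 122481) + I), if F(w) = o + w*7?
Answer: √46239 ≈ 215.03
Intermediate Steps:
F(w) = 9 + 7*w (F(w) = 9 + w*7 = 9 + 7*w)
I = -76488 (I = 4 + (((9 + 7*(-207)) - 41747) - 33305) = 4 + (((9 - 1449) - 41747) - 33305) = 4 + ((-1440 - 41747) - 33305) = 4 + (-43187 - 33305) = 4 - 76492 = -76488)
√((b(246) + 122481) + I) = √((246 + 122481) - 76488) = √(122727 - 76488) = √46239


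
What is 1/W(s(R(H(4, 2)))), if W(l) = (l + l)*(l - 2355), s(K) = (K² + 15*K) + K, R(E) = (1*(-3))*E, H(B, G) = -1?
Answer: -1/261972 ≈ -3.8172e-6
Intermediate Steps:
R(E) = -3*E
s(K) = K² + 16*K
W(l) = 2*l*(-2355 + l) (W(l) = (2*l)*(-2355 + l) = 2*l*(-2355 + l))
1/W(s(R(H(4, 2)))) = 1/(2*((-3*(-1))*(16 - 3*(-1)))*(-2355 + (-3*(-1))*(16 - 3*(-1)))) = 1/(2*(3*(16 + 3))*(-2355 + 3*(16 + 3))) = 1/(2*(3*19)*(-2355 + 3*19)) = 1/(2*57*(-2355 + 57)) = 1/(2*57*(-2298)) = 1/(-261972) = -1/261972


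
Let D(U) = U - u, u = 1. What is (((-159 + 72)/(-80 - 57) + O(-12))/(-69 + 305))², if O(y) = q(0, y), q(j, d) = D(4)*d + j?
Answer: 23474025/1045358224 ≈ 0.022455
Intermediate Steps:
D(U) = -1 + U (D(U) = U - 1*1 = U - 1 = -1 + U)
q(j, d) = j + 3*d (q(j, d) = (-1 + 4)*d + j = 3*d + j = j + 3*d)
O(y) = 3*y (O(y) = 0 + 3*y = 3*y)
(((-159 + 72)/(-80 - 57) + O(-12))/(-69 + 305))² = (((-159 + 72)/(-80 - 57) + 3*(-12))/(-69 + 305))² = ((-87/(-137) - 36)/236)² = ((-87*(-1/137) - 36)*(1/236))² = ((87/137 - 36)*(1/236))² = (-4845/137*1/236)² = (-4845/32332)² = 23474025/1045358224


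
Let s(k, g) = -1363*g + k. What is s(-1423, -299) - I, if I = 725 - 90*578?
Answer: 457409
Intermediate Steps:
s(k, g) = k - 1363*g
I = -51295 (I = 725 - 52020 = -51295)
s(-1423, -299) - I = (-1423 - 1363*(-299)) - 1*(-51295) = (-1423 + 407537) + 51295 = 406114 + 51295 = 457409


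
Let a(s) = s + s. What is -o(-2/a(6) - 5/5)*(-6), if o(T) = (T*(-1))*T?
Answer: -49/6 ≈ -8.1667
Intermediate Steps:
a(s) = 2*s
o(T) = -T**2 (o(T) = (-T)*T = -T**2)
-o(-2/a(6) - 5/5)*(-6) = -(-1)*(-2/(2*6) - 5/5)**2*(-6) = -(-1)*(-2/12 - 5*1/5)**2*(-6) = -(-1)*(-2*1/12 - 1)**2*(-6) = -(-1)*(-1/6 - 1)**2*(-6) = -(-1)*(-7/6)**2*(-6) = -(-1)*49/36*(-6) = -1*(-49/36)*(-6) = (49/36)*(-6) = -49/6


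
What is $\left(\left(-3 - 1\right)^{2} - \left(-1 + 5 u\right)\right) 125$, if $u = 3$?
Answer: $250$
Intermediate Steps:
$\left(\left(-3 - 1\right)^{2} - \left(-1 + 5 u\right)\right) 125 = \left(\left(-3 - 1\right)^{2} + \left(\left(-5\right) 3 + 1\right)\right) 125 = \left(\left(-4\right)^{2} + \left(-15 + 1\right)\right) 125 = \left(16 - 14\right) 125 = 2 \cdot 125 = 250$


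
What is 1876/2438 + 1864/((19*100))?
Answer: 1013604/579025 ≈ 1.7505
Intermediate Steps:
1876/2438 + 1864/((19*100)) = 1876*(1/2438) + 1864/1900 = 938/1219 + 1864*(1/1900) = 938/1219 + 466/475 = 1013604/579025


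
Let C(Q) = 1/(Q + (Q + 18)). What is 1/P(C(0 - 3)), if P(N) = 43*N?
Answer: 12/43 ≈ 0.27907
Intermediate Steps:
C(Q) = 1/(18 + 2*Q) (C(Q) = 1/(Q + (18 + Q)) = 1/(18 + 2*Q))
1/P(C(0 - 3)) = 1/(43*(1/(2*(9 + (0 - 3))))) = 1/(43*(1/(2*(9 - 3)))) = 1/(43*((1/2)/6)) = 1/(43*((1/2)*(1/6))) = 1/(43*(1/12)) = 1/(43/12) = 12/43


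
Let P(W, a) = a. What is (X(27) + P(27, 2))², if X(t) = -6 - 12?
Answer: 256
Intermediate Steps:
X(t) = -18
(X(27) + P(27, 2))² = (-18 + 2)² = (-16)² = 256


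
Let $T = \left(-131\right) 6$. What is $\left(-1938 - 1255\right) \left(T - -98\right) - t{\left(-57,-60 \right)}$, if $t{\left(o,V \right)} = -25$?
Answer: $2196809$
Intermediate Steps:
$T = -786$
$\left(-1938 - 1255\right) \left(T - -98\right) - t{\left(-57,-60 \right)} = \left(-1938 - 1255\right) \left(-786 - -98\right) - -25 = - 3193 \left(-786 + 98\right) + 25 = \left(-3193\right) \left(-688\right) + 25 = 2196784 + 25 = 2196809$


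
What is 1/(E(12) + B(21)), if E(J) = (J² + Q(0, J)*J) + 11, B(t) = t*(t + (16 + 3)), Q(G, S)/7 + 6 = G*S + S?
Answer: 1/1499 ≈ 0.00066711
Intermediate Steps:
Q(G, S) = -42 + 7*S + 7*G*S (Q(G, S) = -42 + 7*(G*S + S) = -42 + 7*(S + G*S) = -42 + (7*S + 7*G*S) = -42 + 7*S + 7*G*S)
B(t) = t*(19 + t) (B(t) = t*(t + 19) = t*(19 + t))
E(J) = 11 + J² + J*(-42 + 7*J) (E(J) = (J² + (-42 + 7*J + 7*0*J)*J) + 11 = (J² + (-42 + 7*J + 0)*J) + 11 = (J² + (-42 + 7*J)*J) + 11 = (J² + J*(-42 + 7*J)) + 11 = 11 + J² + J*(-42 + 7*J))
1/(E(12) + B(21)) = 1/((11 - 42*12 + 8*12²) + 21*(19 + 21)) = 1/((11 - 504 + 8*144) + 21*40) = 1/((11 - 504 + 1152) + 840) = 1/(659 + 840) = 1/1499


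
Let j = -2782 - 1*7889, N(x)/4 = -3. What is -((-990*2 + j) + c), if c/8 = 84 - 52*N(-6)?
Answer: 6987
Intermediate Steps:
N(x) = -12 (N(x) = 4*(-3) = -12)
j = -10671 (j = -2782 - 7889 = -10671)
c = 5664 (c = 8*(84 - 52*(-12)) = 8*(84 + 624) = 8*708 = 5664)
-((-990*2 + j) + c) = -((-990*2 - 10671) + 5664) = -((-1980 - 10671) + 5664) = -(-12651 + 5664) = -1*(-6987) = 6987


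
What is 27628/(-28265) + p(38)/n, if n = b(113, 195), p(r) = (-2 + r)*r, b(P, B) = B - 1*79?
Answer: 8865418/819685 ≈ 10.816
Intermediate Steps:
b(P, B) = -79 + B (b(P, B) = B - 79 = -79 + B)
p(r) = r*(-2 + r)
n = 116 (n = -79 + 195 = 116)
27628/(-28265) + p(38)/n = 27628/(-28265) + (38*(-2 + 38))/116 = 27628*(-1/28265) + (38*36)*(1/116) = -27628/28265 + 1368*(1/116) = -27628/28265 + 342/29 = 8865418/819685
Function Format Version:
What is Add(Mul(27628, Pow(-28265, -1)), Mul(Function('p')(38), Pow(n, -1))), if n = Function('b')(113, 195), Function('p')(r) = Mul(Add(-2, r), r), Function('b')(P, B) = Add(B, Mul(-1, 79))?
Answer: Rational(8865418, 819685) ≈ 10.816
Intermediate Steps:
Function('b')(P, B) = Add(-79, B) (Function('b')(P, B) = Add(B, -79) = Add(-79, B))
Function('p')(r) = Mul(r, Add(-2, r))
n = 116 (n = Add(-79, 195) = 116)
Add(Mul(27628, Pow(-28265, -1)), Mul(Function('p')(38), Pow(n, -1))) = Add(Mul(27628, Pow(-28265, -1)), Mul(Mul(38, Add(-2, 38)), Pow(116, -1))) = Add(Mul(27628, Rational(-1, 28265)), Mul(Mul(38, 36), Rational(1, 116))) = Add(Rational(-27628, 28265), Mul(1368, Rational(1, 116))) = Add(Rational(-27628, 28265), Rational(342, 29)) = Rational(8865418, 819685)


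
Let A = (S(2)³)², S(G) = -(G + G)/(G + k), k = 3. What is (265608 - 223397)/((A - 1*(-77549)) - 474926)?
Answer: -659546875/6209011529 ≈ -0.10622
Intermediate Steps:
S(G) = -2*G/(3 + G) (S(G) = -(G + G)/(G + 3) = -2*G/(3 + G))
A = 4096/15625 (A = ((-2*2/(3 + 2))³)² = ((-2*2/5)³)² = ((-2*2*⅕)³)² = ((-⅘)³)² = (-64/125)² = 4096/15625 ≈ 0.26214)
(265608 - 223397)/((A - 1*(-77549)) - 474926) = (265608 - 223397)/((4096/15625 - 1*(-77549)) - 474926) = 42211/((4096/15625 + 77549) - 474926) = 42211/(1211707221/15625 - 474926) = 42211/(-6209011529/15625) = 42211*(-15625/6209011529) = -659546875/6209011529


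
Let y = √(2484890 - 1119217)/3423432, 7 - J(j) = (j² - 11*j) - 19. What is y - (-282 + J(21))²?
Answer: -217156 + √1365673/3423432 ≈ -2.1716e+5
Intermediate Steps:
J(j) = 26 - j² + 11*j (J(j) = 7 - ((j² - 11*j) - 19) = 7 - (-19 + j² - 11*j) = 7 + (19 - j² + 11*j) = 26 - j² + 11*j)
y = √1365673/3423432 (y = √1365673*(1/3423432) = √1365673/3423432 ≈ 0.00034136)
y - (-282 + J(21))² = √1365673/3423432 - (-282 + (26 - 1*21² + 11*21))² = √1365673/3423432 - (-282 + (26 - 1*441 + 231))² = √1365673/3423432 - (-282 + (26 - 441 + 231))² = √1365673/3423432 - (-282 - 184)² = √1365673/3423432 - 1*(-466)² = √1365673/3423432 - 1*217156 = √1365673/3423432 - 217156 = -217156 + √1365673/3423432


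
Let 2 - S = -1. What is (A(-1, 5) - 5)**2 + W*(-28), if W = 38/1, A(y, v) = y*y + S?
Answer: -1063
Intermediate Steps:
S = 3 (S = 2 - 1*(-1) = 2 + 1 = 3)
A(y, v) = 3 + y**2 (A(y, v) = y*y + 3 = y**2 + 3 = 3 + y**2)
W = 38 (W = 38*1 = 38)
(A(-1, 5) - 5)**2 + W*(-28) = ((3 + (-1)**2) - 5)**2 + 38*(-28) = ((3 + 1) - 5)**2 - 1064 = (4 - 5)**2 - 1064 = (-1)**2 - 1064 = 1 - 1064 = -1063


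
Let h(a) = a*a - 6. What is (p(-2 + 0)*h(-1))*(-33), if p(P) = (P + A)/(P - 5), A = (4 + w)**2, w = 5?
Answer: -13035/7 ≈ -1862.1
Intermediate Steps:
A = 81 (A = (4 + 5)**2 = 9**2 = 81)
h(a) = -6 + a**2 (h(a) = a**2 - 6 = -6 + a**2)
p(P) = (81 + P)/(-5 + P) (p(P) = (P + 81)/(P - 5) = (81 + P)/(-5 + P))
(p(-2 + 0)*h(-1))*(-33) = (((81 + (-2 + 0))/(-5 + (-2 + 0)))*(-6 + (-1)**2))*(-33) = (((81 - 2)/(-5 - 2))*(-6 + 1))*(-33) = ((79/(-7))*(-5))*(-33) = (-1/7*79*(-5))*(-33) = -79/7*(-5)*(-33) = (395/7)*(-33) = -13035/7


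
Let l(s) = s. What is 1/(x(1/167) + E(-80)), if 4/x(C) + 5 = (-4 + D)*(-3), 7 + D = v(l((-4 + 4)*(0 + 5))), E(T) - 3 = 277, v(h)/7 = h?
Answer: 7/1961 ≈ 0.0035696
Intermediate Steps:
v(h) = 7*h
E(T) = 280 (E(T) = 3 + 277 = 280)
D = -7 (D = -7 + 7*((-4 + 4)*(0 + 5)) = -7 + 7*(0*5) = -7 + 7*0 = -7 + 0 = -7)
x(C) = 1/7 (x(C) = 4/(-5 + (-4 - 7)*(-3)) = 4/(-5 - 11*(-3)) = 4/(-5 + 33) = 4/28 = 4*(1/28) = 1/7)
1/(x(1/167) + E(-80)) = 1/(1/7 + 280) = 1/(1961/7) = 7/1961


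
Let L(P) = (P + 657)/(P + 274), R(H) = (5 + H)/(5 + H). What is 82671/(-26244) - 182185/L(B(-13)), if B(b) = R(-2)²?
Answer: -219150293503/2878092 ≈ -76144.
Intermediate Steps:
R(H) = 1
B(b) = 1 (B(b) = 1² = 1)
L(P) = (657 + P)/(274 + P)
82671/(-26244) - 182185/L(B(-13)) = 82671/(-26244) - 182185*(274 + 1)/(657 + 1) = 82671*(-1/26244) - 182185/(658/275) = -27557/8748 - 182185/((1/275)*658) = -27557/8748 - 182185/658/275 = -27557/8748 - 182185*275/658 = -27557/8748 - 50100875/658 = -219150293503/2878092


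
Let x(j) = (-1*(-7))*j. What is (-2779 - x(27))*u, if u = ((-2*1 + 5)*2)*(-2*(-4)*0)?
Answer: 0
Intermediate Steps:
x(j) = 7*j
u = 0 (u = ((-2 + 5)*2)*(8*0) = (3*2)*0 = 6*0 = 0)
(-2779 - x(27))*u = (-2779 - 7*27)*0 = (-2779 - 1*189)*0 = (-2779 - 189)*0 = -2968*0 = 0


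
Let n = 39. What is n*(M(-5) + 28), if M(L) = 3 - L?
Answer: 1404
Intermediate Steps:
n*(M(-5) + 28) = 39*((3 - 1*(-5)) + 28) = 39*((3 + 5) + 28) = 39*(8 + 28) = 39*36 = 1404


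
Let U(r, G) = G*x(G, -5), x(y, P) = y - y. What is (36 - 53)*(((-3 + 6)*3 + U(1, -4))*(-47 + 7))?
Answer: 6120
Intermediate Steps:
x(y, P) = 0
U(r, G) = 0 (U(r, G) = G*0 = 0)
(36 - 53)*(((-3 + 6)*3 + U(1, -4))*(-47 + 7)) = (36 - 53)*(((-3 + 6)*3 + 0)*(-47 + 7)) = -17*(3*3 + 0)*(-40) = -17*(9 + 0)*(-40) = -153*(-40) = -17*(-360) = 6120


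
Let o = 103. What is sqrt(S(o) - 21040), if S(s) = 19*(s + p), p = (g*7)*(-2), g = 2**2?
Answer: I*sqrt(20147) ≈ 141.94*I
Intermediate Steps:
g = 4
p = -56 (p = (4*7)*(-2) = 28*(-2) = -56)
S(s) = -1064 + 19*s (S(s) = 19*(s - 56) = 19*(-56 + s) = -1064 + 19*s)
sqrt(S(o) - 21040) = sqrt((-1064 + 19*103) - 21040) = sqrt((-1064 + 1957) - 21040) = sqrt(893 - 21040) = sqrt(-20147) = I*sqrt(20147)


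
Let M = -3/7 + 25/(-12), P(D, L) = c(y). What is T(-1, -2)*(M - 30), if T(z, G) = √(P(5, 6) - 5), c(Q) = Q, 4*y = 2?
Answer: -2731*I*√2/56 ≈ -68.968*I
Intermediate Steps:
y = ½ (y = (¼)*2 = ½ ≈ 0.50000)
P(D, L) = ½
T(z, G) = 3*I*√2/2 (T(z, G) = √(½ - 5) = √(-9/2) = 3*I*√2/2)
M = -211/84 (M = -3*⅐ + 25*(-1/12) = -3/7 - 25/12 = -211/84 ≈ -2.5119)
T(-1, -2)*(M - 30) = (3*I*√2/2)*(-211/84 - 30) = (3*I*√2/2)*(-2731/84) = -2731*I*√2/56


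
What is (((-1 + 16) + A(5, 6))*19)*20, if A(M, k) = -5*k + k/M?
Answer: -5244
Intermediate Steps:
(((-1 + 16) + A(5, 6))*19)*20 = (((-1 + 16) + (-5*6 + 6/5))*19)*20 = ((15 + (-30 + 6*(⅕)))*19)*20 = ((15 + (-30 + 6/5))*19)*20 = ((15 - 144/5)*19)*20 = -69/5*19*20 = -1311/5*20 = -5244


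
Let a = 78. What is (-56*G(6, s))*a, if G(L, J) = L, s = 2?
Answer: -26208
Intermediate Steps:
(-56*G(6, s))*a = -56*6*78 = -336*78 = -26208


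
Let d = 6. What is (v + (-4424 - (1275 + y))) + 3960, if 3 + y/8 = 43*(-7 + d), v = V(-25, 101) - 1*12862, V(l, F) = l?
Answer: -14258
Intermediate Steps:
v = -12887 (v = -25 - 1*12862 = -25 - 12862 = -12887)
y = -368 (y = -24 + 8*(43*(-7 + 6)) = -24 + 8*(43*(-1)) = -24 + 8*(-43) = -24 - 344 = -368)
(v + (-4424 - (1275 + y))) + 3960 = (-12887 + (-4424 - (1275 - 368))) + 3960 = (-12887 + (-4424 - 1*907)) + 3960 = (-12887 + (-4424 - 907)) + 3960 = (-12887 - 5331) + 3960 = -18218 + 3960 = -14258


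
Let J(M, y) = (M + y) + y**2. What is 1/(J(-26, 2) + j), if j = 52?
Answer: 1/32 ≈ 0.031250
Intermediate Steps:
J(M, y) = M + y + y**2
1/(J(-26, 2) + j) = 1/((-26 + 2 + 2**2) + 52) = 1/((-26 + 2 + 4) + 52) = 1/(-20 + 52) = 1/32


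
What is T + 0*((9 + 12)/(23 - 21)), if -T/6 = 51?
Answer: -306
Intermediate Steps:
T = -306 (T = -6*51 = -306)
T + 0*((9 + 12)/(23 - 21)) = -306 + 0*((9 + 12)/(23 - 21)) = -306 + 0*(21/2) = -306 + 0 = -306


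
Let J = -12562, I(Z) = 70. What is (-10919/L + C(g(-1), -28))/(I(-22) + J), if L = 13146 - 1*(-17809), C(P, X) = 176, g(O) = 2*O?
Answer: -604129/42965540 ≈ -0.014061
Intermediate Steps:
L = 30955 (L = 13146 + 17809 = 30955)
(-10919/L + C(g(-1), -28))/(I(-22) + J) = (-10919/30955 + 176)/(70 - 12562) = (-10919*1/30955 + 176)/(-12492) = (-10919/30955 + 176)*(-1/12492) = (5437161/30955)*(-1/12492) = -604129/42965540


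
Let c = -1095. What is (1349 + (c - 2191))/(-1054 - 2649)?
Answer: 1937/3703 ≈ 0.52309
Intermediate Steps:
(1349 + (c - 2191))/(-1054 - 2649) = (1349 + (-1095 - 2191))/(-1054 - 2649) = (1349 - 3286)/(-3703) = -1937*(-1/3703) = 1937/3703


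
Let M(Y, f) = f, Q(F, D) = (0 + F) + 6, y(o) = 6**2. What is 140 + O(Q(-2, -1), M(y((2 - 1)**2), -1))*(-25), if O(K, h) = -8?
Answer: 340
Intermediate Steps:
y(o) = 36
Q(F, D) = 6 + F (Q(F, D) = F + 6 = 6 + F)
140 + O(Q(-2, -1), M(y((2 - 1)**2), -1))*(-25) = 140 - 8*(-25) = 140 + 200 = 340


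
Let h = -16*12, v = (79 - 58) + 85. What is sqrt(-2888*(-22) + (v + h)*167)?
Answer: sqrt(49174) ≈ 221.75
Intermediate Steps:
v = 106 (v = 21 + 85 = 106)
h = -192
sqrt(-2888*(-22) + (v + h)*167) = sqrt(-2888*(-22) + (106 - 192)*167) = sqrt(63536 - 86*167) = sqrt(63536 - 14362) = sqrt(49174)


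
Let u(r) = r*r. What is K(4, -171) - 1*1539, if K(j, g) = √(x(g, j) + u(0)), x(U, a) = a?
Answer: -1537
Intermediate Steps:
u(r) = r²
K(j, g) = √j (K(j, g) = √(j + 0²) = √(j + 0) = √j)
K(4, -171) - 1*1539 = √4 - 1*1539 = 2 - 1539 = -1537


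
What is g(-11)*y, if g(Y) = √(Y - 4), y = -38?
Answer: -38*I*√15 ≈ -147.17*I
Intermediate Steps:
g(Y) = √(-4 + Y)
g(-11)*y = √(-4 - 11)*(-38) = √(-15)*(-38) = (I*√15)*(-38) = -38*I*√15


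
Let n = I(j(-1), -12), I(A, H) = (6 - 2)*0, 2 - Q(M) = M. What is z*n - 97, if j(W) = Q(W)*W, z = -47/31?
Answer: -97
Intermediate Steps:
z = -47/31 (z = -47*1/31 = -47/31 ≈ -1.5161)
Q(M) = 2 - M
j(W) = W*(2 - W) (j(W) = (2 - W)*W = W*(2 - W))
I(A, H) = 0 (I(A, H) = 4*0 = 0)
n = 0
z*n - 97 = -47/31*0 - 97 = 0 - 97 = -97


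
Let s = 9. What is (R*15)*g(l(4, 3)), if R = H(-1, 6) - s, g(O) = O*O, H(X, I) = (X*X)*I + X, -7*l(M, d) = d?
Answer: -540/49 ≈ -11.020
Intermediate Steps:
l(M, d) = -d/7
H(X, I) = X + I*X² (H(X, I) = X²*I + X = I*X² + X = X + I*X²)
g(O) = O²
R = -4 (R = -(1 + 6*(-1)) - 1*9 = -(1 - 6) - 9 = -1*(-5) - 9 = 5 - 9 = -4)
(R*15)*g(l(4, 3)) = (-4*15)*(-⅐*3)² = -60*(-3/7)² = -60*9/49 = -540/49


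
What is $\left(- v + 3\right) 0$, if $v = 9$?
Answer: $0$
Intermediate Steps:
$\left(- v + 3\right) 0 = \left(\left(-1\right) 9 + 3\right) 0 = \left(-9 + 3\right) 0 = \left(-6\right) 0 = 0$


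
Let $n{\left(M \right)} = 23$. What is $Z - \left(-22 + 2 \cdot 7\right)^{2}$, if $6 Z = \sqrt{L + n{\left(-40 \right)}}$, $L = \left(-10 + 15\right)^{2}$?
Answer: $-64 + \frac{2 \sqrt{3}}{3} \approx -62.845$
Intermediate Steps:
$L = 25$ ($L = 5^{2} = 25$)
$Z = \frac{2 \sqrt{3}}{3}$ ($Z = \frac{\sqrt{25 + 23}}{6} = \frac{\sqrt{48}}{6} = \frac{4 \sqrt{3}}{6} = \frac{2 \sqrt{3}}{3} \approx 1.1547$)
$Z - \left(-22 + 2 \cdot 7\right)^{2} = \frac{2 \sqrt{3}}{3} - \left(-22 + 2 \cdot 7\right)^{2} = \frac{2 \sqrt{3}}{3} - \left(-22 + 14\right)^{2} = \frac{2 \sqrt{3}}{3} - \left(-8\right)^{2} = \frac{2 \sqrt{3}}{3} - 64 = -64 + \frac{2 \sqrt{3}}{3}$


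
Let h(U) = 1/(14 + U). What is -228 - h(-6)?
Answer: -1825/8 ≈ -228.13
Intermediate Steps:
-228 - h(-6) = -228 - 1/(14 - 6) = -228 - 1/8 = -1825/8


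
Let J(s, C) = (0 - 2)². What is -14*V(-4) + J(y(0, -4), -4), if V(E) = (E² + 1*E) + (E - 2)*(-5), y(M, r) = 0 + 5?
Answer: -584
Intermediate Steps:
y(M, r) = 5
J(s, C) = 4 (J(s, C) = (-2)² = 4)
V(E) = 10 + E² - 4*E (V(E) = (E² + E) + (-2 + E)*(-5) = (E + E²) + (10 - 5*E) = 10 + E² - 4*E)
-14*V(-4) + J(y(0, -4), -4) = -14*(10 + (-4)² - 4*(-4)) + 4 = -14*(10 + 16 + 16) + 4 = -14*42 + 4 = -588 + 4 = -584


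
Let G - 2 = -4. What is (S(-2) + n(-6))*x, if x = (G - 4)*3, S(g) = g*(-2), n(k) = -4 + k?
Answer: 108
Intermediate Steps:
G = -2 (G = 2 - 4 = -2)
S(g) = -2*g
x = -18 (x = (-2 - 4)*3 = -6*3 = -18)
(S(-2) + n(-6))*x = (-2*(-2) + (-4 - 6))*(-18) = (4 - 10)*(-18) = -6*(-18) = 108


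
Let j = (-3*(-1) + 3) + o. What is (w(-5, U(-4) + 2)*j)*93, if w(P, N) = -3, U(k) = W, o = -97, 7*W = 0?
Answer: 25389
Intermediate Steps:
W = 0 (W = (1/7)*0 = 0)
U(k) = 0
j = -91 (j = (-3*(-1) + 3) - 97 = (3 + 3) - 97 = 6 - 97 = -91)
(w(-5, U(-4) + 2)*j)*93 = -3*(-91)*93 = 273*93 = 25389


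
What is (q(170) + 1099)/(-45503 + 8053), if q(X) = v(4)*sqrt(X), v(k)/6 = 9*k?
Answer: -157/5350 - 108*sqrt(170)/18725 ≈ -0.10455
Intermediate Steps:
v(k) = 54*k (v(k) = 6*(9*k) = 54*k)
q(X) = 216*sqrt(X) (q(X) = (54*4)*sqrt(X) = 216*sqrt(X))
(q(170) + 1099)/(-45503 + 8053) = (216*sqrt(170) + 1099)/(-45503 + 8053) = (1099 + 216*sqrt(170))/(-37450) = (1099 + 216*sqrt(170))*(-1/37450) = -157/5350 - 108*sqrt(170)/18725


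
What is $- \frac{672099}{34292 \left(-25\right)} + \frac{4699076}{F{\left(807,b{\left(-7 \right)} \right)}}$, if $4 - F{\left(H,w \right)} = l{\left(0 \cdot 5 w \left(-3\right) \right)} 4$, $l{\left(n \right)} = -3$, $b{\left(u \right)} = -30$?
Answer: $\frac{62945759506}{214325} \approx 2.9369 \cdot 10^{5}$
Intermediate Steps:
$F{\left(H,w \right)} = 16$ ($F{\left(H,w \right)} = 4 - \left(-3\right) 4 = 4 - -12 = 4 + 12 = 16$)
$- \frac{672099}{34292 \left(-25\right)} + \frac{4699076}{F{\left(807,b{\left(-7 \right)} \right)}} = - \frac{672099}{34292 \left(-25\right)} + \frac{4699076}{16} = - \frac{672099}{-857300} + 4699076 \cdot \frac{1}{16} = \left(-672099\right) \left(- \frac{1}{857300}\right) + \frac{1174769}{4} = \frac{672099}{857300} + \frac{1174769}{4} = \frac{62945759506}{214325}$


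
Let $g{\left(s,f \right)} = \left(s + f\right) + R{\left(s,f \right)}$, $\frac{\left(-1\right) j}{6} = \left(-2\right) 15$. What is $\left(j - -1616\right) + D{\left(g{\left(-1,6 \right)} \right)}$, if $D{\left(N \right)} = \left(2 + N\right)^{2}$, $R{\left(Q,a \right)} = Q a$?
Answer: $1797$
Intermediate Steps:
$j = 180$ ($j = - 6 \left(\left(-2\right) 15\right) = \left(-6\right) \left(-30\right) = 180$)
$g{\left(s,f \right)} = f + s + f s$ ($g{\left(s,f \right)} = \left(s + f\right) + s f = \left(f + s\right) + f s = f + s + f s$)
$\left(j - -1616\right) + D{\left(g{\left(-1,6 \right)} \right)} = \left(180 - -1616\right) + \left(2 + \left(6 - 1 + 6 \left(-1\right)\right)\right)^{2} = \left(180 + 1616\right) + \left(2 - 1\right)^{2} = 1796 + \left(2 - 1\right)^{2} = 1796 + 1^{2} = 1796 + 1 = 1797$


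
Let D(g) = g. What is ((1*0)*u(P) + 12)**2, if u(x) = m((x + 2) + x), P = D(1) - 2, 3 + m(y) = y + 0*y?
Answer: 144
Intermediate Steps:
m(y) = -3 + y (m(y) = -3 + (y + 0*y) = -3 + (y + 0) = -3 + y)
P = -1 (P = 1 - 2 = -1)
u(x) = -1 + 2*x (u(x) = -3 + ((x + 2) + x) = -3 + ((2 + x) + x) = -3 + (2 + 2*x) = -1 + 2*x)
((1*0)*u(P) + 12)**2 = ((1*0)*(-1 + 2*(-1)) + 12)**2 = (0*(-1 - 2) + 12)**2 = (0*(-3) + 12)**2 = (0 + 12)**2 = 12**2 = 144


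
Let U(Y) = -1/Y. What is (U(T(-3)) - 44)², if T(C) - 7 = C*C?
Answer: 497025/256 ≈ 1941.5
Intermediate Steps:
T(C) = 7 + C² (T(C) = 7 + C*C = 7 + C²)
(U(T(-3)) - 44)² = (-1/(7 + (-3)²) - 44)² = (-1/(7 + 9) - 44)² = (-1/16 - 44)² = (-705/16)² = 497025/256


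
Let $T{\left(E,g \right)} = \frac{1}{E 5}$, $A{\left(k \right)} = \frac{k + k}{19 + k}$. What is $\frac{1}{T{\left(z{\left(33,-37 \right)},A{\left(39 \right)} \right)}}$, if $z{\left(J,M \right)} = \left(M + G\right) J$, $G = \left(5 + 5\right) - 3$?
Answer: $-4950$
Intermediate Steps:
$G = 7$ ($G = 10 - 3 = 7$)
$z{\left(J,M \right)} = J \left(7 + M\right)$ ($z{\left(J,M \right)} = \left(M + 7\right) J = \left(7 + M\right) J = J \left(7 + M\right)$)
$A{\left(k \right)} = \frac{2 k}{19 + k}$
$T{\left(E,g \right)} = \frac{1}{5 E}$
$\frac{1}{T{\left(z{\left(33,-37 \right)},A{\left(39 \right)} \right)}} = \frac{1}{\frac{1}{5} \frac{1}{33 \left(7 - 37\right)}} = \frac{1}{\frac{1}{5} \frac{1}{33 \left(-30\right)}} = \frac{1}{\frac{1}{5} \frac{1}{-990}} = \frac{1}{\frac{1}{5} \left(- \frac{1}{990}\right)} = \frac{1}{- \frac{1}{4950}} = -4950$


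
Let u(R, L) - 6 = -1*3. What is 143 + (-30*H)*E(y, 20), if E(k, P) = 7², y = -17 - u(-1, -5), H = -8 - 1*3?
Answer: 16313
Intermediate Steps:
u(R, L) = 3 (u(R, L) = 6 - 1*3 = 6 - 3 = 3)
H = -11 (H = -8 - 3 = -11)
y = -20 (y = -17 - 1*3 = -17 - 3 = -20)
E(k, P) = 49
143 + (-30*H)*E(y, 20) = 143 - 30*(-11)*49 = 143 + 330*49 = 143 + 16170 = 16313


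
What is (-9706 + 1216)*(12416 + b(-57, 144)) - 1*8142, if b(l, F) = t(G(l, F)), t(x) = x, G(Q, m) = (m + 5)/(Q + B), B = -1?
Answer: -3056546973/29 ≈ -1.0540e+8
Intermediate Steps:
G(Q, m) = (5 + m)/(-1 + Q) (G(Q, m) = (m + 5)/(Q - 1) = (5 + m)/(-1 + Q))
b(l, F) = (5 + F)/(-1 + l)
(-9706 + 1216)*(12416 + b(-57, 144)) - 1*8142 = (-9706 + 1216)*(12416 + (5 + 144)/(-1 - 57)) - 1*8142 = -8490*(12416 + 149/(-58)) - 8142 = -8490*(12416 - 1/58*149) - 8142 = -8490*(12416 - 149/58) - 8142 = -8490*719979/58 - 8142 = -3056310855/29 - 8142 = -3056546973/29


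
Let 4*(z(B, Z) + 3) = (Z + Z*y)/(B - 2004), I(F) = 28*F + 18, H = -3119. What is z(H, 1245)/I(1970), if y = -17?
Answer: -10389/282676894 ≈ -3.6752e-5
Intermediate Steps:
I(F) = 18 + 28*F
z(B, Z) = -3 - 4*Z/(-2004 + B) (z(B, Z) = -3 + ((Z + Z*(-17))/(B - 2004))/4 = -3 + ((Z - 17*Z)/(-2004 + B))/4 = -3 + ((-16*Z)/(-2004 + B))/4 = -3 + (-16*Z/(-2004 + B))/4 = -3 - 4*Z/(-2004 + B))
z(H, 1245)/I(1970) = ((6012 - 4*1245 - 3*(-3119))/(-2004 - 3119))/(18 + 28*1970) = ((6012 - 4980 + 9357)/(-5123))/(18 + 55160) = -1/5123*10389/55178 = -10389/5123*1/55178 = -10389/282676894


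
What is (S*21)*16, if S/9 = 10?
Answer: 30240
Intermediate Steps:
S = 90 (S = 9*10 = 90)
(S*21)*16 = (90*21)*16 = 1890*16 = 30240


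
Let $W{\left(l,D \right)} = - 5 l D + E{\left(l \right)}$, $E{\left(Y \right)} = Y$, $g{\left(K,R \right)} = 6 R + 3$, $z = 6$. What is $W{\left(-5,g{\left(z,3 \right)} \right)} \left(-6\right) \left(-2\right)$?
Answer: $6240$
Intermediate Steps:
$g{\left(K,R \right)} = 3 + 6 R$
$W{\left(l,D \right)} = l - 5 D l$ ($W{\left(l,D \right)} = - 5 l D + l = - 5 D l + l = l - 5 D l$)
$W{\left(-5,g{\left(z,3 \right)} \right)} \left(-6\right) \left(-2\right) = - 5 \left(1 - 5 \left(3 + 6 \cdot 3\right)\right) \left(-6\right) \left(-2\right) = - 5 \left(1 - 5 \left(3 + 18\right)\right) \left(-6\right) \left(-2\right) = - 5 \left(1 - 105\right) \left(-6\right) \left(-2\right) = \left(-5\right) \left(-104\right) \left(-6\right) \left(-2\right) = 520 \left(-6\right) \left(-2\right) = \left(-3120\right) \left(-2\right) = 6240$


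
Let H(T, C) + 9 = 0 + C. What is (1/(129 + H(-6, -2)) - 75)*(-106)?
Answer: 468997/59 ≈ 7949.1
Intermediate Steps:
H(T, C) = -9 + C (H(T, C) = -9 + (0 + C) = -9 + C)
(1/(129 + H(-6, -2)) - 75)*(-106) = (1/(129 + (-9 - 2)) - 75)*(-106) = (1/(129 - 11) - 75)*(-106) = (1/118 - 75)*(-106) = -8849/118*(-106) = 468997/59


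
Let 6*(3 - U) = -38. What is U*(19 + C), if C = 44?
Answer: 588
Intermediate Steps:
U = 28/3 (U = 3 - ⅙*(-38) = 3 + 19/3 = 28/3 ≈ 9.3333)
U*(19 + C) = 28*(19 + 44)/3 = (28/3)*63 = 588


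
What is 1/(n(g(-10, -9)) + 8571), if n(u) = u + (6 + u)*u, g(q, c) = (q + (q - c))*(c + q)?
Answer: 1/53715 ≈ 1.8617e-5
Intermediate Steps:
g(q, c) = (c + q)*(-c + 2*q) (g(q, c) = (-c + 2*q)*(c + q) = (c + q)*(-c + 2*q))
n(u) = u + u*(6 + u)
1/(n(g(-10, -9)) + 8571) = 1/((-1*(-9)**2 + 2*(-10)**2 - 9*(-10))*(7 + (-1*(-9)**2 + 2*(-10)**2 - 9*(-10))) + 8571) = 1/((-1*81 + 2*100 + 90)*(7 + (-1*81 + 2*100 + 90)) + 8571) = 1/((-81 + 200 + 90)*(7 + (-81 + 200 + 90)) + 8571) = 1/(209*(7 + 209) + 8571) = 1/(209*216 + 8571) = 1/(45144 + 8571) = 1/53715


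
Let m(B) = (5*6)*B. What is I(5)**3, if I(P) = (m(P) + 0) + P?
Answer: 3723875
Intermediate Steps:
m(B) = 30*B
I(P) = 31*P (I(P) = (30*P + 0) + P = 30*P + P = 31*P)
I(5)**3 = (31*5)**3 = 155**3 = 3723875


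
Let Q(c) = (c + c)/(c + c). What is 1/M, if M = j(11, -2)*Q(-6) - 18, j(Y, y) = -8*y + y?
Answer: -1/4 ≈ -0.25000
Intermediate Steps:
Q(c) = 1 (Q(c) = (2*c)/((2*c)) = (2*c)*(1/(2*c)) = 1)
j(Y, y) = -7*y
M = -4 (M = -7*(-2)*1 - 18 = 14*1 - 18 = 14 - 18 = -4)
1/M = 1/(-4) = -1/4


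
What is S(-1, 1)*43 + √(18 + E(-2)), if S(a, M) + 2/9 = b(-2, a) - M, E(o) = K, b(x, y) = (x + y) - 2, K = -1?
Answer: -2408/9 + √17 ≈ -263.43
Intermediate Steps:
b(x, y) = -2 + x + y
E(o) = -1
S(a, M) = -38/9 + a - M (S(a, M) = -2/9 + ((-2 - 2 + a) - M) = -2/9 + ((-4 + a) - M) = -2/9 + (-4 + a - M) = -38/9 + a - M)
S(-1, 1)*43 + √(18 + E(-2)) = (-38/9 - 1 - 1*1)*43 + √(18 - 1) = (-38/9 - 1 - 1)*43 + √17 = -56/9*43 + √17 = -2408/9 + √17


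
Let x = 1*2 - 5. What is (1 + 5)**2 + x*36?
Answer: -72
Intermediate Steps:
x = -3 (x = 2 - 5 = -3)
(1 + 5)**2 + x*36 = (1 + 5)**2 - 3*36 = 6**2 - 108 = 36 - 108 = -72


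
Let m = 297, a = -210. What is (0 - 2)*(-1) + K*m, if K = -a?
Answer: 62372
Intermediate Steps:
K = 210 (K = -1*(-210) = 210)
(0 - 2)*(-1) + K*m = (0 - 2)*(-1) + 210*297 = -2*(-1) + 62370 = 2 + 62370 = 62372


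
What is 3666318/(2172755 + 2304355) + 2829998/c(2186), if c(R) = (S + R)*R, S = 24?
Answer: 506373576381/360486450610 ≈ 1.4047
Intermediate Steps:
c(R) = R*(24 + R) (c(R) = (24 + R)*R = R*(24 + R))
3666318/(2172755 + 2304355) + 2829998/c(2186) = 3666318/(2172755 + 2304355) + 2829998/((2186*(24 + 2186))) = 3666318/4477110 + 2829998/((2186*2210)) = 3666318*(1/4477110) + 2829998/4831060 = 611053/746185 + 2829998*(1/4831060) = 611053/746185 + 1414999/2415530 = 506373576381/360486450610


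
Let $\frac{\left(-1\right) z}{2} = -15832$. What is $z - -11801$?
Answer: $43465$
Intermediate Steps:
$z = 31664$ ($z = \left(-2\right) \left(-15832\right) = 31664$)
$z - -11801 = 31664 - -11801 = 31664 + 11801 = 43465$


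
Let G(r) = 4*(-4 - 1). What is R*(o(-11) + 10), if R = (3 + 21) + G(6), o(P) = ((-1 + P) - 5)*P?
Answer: 788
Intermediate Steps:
G(r) = -20 (G(r) = 4*(-5) = -20)
o(P) = P*(-6 + P) (o(P) = (-6 + P)*P = P*(-6 + P))
R = 4 (R = (3 + 21) - 20 = 24 - 20 = 4)
R*(o(-11) + 10) = 4*(-11*(-6 - 11) + 10) = 4*(-11*(-17) + 10) = 4*(187 + 10) = 4*197 = 788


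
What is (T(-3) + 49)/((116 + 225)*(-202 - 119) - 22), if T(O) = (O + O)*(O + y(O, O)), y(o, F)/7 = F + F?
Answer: -29/9953 ≈ -0.0029137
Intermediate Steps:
y(o, F) = 14*F (y(o, F) = 7*(F + F) = 7*(2*F) = 14*F)
T(O) = 30*O² (T(O) = (O + O)*(O + 14*O) = (2*O)*(15*O) = 30*O²)
(T(-3) + 49)/((116 + 225)*(-202 - 119) - 22) = (30*(-3)² + 49)/((116 + 225)*(-202 - 119) - 22) = (30*9 + 49)/(341*(-321) - 22) = (270 + 49)/(-109461 - 22) = 319/(-109483) = 319*(-1/109483) = -29/9953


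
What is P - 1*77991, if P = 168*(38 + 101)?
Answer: -54639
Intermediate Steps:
P = 23352 (P = 168*139 = 23352)
P - 1*77991 = 23352 - 1*77991 = 23352 - 77991 = -54639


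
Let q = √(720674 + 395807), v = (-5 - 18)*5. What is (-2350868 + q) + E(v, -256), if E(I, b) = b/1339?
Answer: -3147812508/1339 + √1116481 ≈ -2.3498e+6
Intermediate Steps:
v = -115 (v = -23*5 = -115)
q = √1116481 ≈ 1056.6
E(I, b) = b/1339 (E(I, b) = b*(1/1339) = b/1339)
(-2350868 + q) + E(v, -256) = (-2350868 + √1116481) + (1/1339)*(-256) = (-2350868 + √1116481) - 256/1339 = -3147812508/1339 + √1116481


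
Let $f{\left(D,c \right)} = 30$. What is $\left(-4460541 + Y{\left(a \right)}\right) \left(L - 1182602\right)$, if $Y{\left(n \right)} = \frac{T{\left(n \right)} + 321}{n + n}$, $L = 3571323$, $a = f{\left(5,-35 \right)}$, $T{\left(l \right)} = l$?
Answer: $- \frac{213099479680863}{20} \approx -1.0655 \cdot 10^{13}$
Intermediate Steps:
$a = 30$
$Y{\left(n \right)} = \frac{321 + n}{2 n}$ ($Y{\left(n \right)} = \frac{n + 321}{n + n} = \frac{321 + n}{2 n}$)
$\left(-4460541 + Y{\left(a \right)}\right) \left(L - 1182602\right) = \left(-4460541 + \frac{321 + 30}{2 \cdot 30}\right) \left(3571323 - 1182602\right) = \left(-4460541 + \frac{1}{2} \cdot \frac{1}{30} \cdot 351\right) 2388721 = \left(-4460541 + \frac{117}{20}\right) 2388721 = \left(- \frac{89210703}{20}\right) 2388721 = - \frac{213099479680863}{20}$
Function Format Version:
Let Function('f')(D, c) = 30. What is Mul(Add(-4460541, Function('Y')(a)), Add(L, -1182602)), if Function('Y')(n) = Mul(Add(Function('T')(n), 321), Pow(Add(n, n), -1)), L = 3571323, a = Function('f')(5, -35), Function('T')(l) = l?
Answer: Rational(-213099479680863, 20) ≈ -1.0655e+13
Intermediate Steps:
a = 30
Function('Y')(n) = Mul(Rational(1, 2), Pow(n, -1), Add(321, n)) (Function('Y')(n) = Mul(Add(n, 321), Pow(Add(n, n), -1)) = Mul(Add(321, n), Pow(Mul(2, n), -1)) = Mul(Add(321, n), Mul(Rational(1, 2), Pow(n, -1))) = Mul(Rational(1, 2), Pow(n, -1), Add(321, n)))
Mul(Add(-4460541, Function('Y')(a)), Add(L, -1182602)) = Mul(Add(-4460541, Mul(Rational(1, 2), Pow(30, -1), Add(321, 30))), Add(3571323, -1182602)) = Mul(Add(-4460541, Mul(Rational(1, 2), Rational(1, 30), 351)), 2388721) = Mul(Add(-4460541, Rational(117, 20)), 2388721) = Mul(Rational(-89210703, 20), 2388721) = Rational(-213099479680863, 20)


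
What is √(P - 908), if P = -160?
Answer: 2*I*√267 ≈ 32.68*I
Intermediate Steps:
√(P - 908) = √(-160 - 908) = √(-1068) = 2*I*√267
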